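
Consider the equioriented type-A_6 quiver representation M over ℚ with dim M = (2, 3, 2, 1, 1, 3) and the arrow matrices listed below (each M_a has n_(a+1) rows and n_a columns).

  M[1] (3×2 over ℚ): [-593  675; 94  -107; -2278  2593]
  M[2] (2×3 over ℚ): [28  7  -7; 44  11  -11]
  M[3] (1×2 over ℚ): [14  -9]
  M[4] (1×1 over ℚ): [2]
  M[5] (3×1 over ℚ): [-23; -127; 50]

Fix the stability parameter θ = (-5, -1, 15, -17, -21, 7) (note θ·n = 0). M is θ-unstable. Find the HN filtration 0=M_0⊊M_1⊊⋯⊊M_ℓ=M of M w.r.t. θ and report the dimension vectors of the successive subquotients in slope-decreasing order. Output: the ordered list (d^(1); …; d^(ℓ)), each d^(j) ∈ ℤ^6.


Barcode: M ≅ I[1,2]^2, I[2,6], I[3,3], I[6,6]^2. HN layers by μ_θ (5 steps, strictly decreasing):
  μ^(1)=15; μ^(2)=7; μ^(3)=-1; μ^(4)=-5; μ^(5)=-6

((0, 0, 1, 0, 0, 0); (0, 0, 0, 0, 0, 3); (0, 2, 0, 0, 0, 0); (2, 0, 0, 0, 0, 0); (0, 1, 1, 1, 1, 0))


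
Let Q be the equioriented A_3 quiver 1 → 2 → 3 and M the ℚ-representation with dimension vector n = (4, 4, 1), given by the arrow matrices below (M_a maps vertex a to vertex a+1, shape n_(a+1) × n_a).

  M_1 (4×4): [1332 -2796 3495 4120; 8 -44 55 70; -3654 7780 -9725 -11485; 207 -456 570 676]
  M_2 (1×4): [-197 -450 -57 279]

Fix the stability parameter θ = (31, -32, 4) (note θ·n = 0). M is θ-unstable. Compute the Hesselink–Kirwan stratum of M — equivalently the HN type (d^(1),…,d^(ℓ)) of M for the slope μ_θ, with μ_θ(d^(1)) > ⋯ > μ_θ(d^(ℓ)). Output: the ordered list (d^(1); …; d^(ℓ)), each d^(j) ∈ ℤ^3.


Via rank(M_{q-1}∘⋯∘M_p): M ≅ I[1,1], I[1,2]^2, I[1,3], I[2,2].
μ_θ-semistable layers: μ^(1)=31; μ^(2)=4; μ^(3)=-1/2; μ^(4)=-32

((1, 0, 0); (0, 0, 1); (3, 3, 0); (0, 1, 0))


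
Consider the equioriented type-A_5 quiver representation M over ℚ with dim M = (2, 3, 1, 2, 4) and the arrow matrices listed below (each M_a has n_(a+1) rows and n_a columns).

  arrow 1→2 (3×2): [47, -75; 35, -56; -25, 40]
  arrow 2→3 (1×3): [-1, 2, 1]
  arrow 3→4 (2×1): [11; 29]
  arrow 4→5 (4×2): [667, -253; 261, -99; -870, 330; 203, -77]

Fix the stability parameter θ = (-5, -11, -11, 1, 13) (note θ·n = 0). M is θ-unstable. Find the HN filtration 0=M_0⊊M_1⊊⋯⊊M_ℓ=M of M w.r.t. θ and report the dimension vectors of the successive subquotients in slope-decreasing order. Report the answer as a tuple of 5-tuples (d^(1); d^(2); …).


Barcode: M ≅ I[1,2], I[1,4], I[2,2], I[4,5], I[5,5]^3. HN layers by μ_θ (5 steps, strictly decreasing):
  μ^(1)=13; μ^(2)=1; μ^(3)=-8; μ^(4)=-9; μ^(5)=-11

((0, 0, 0, 0, 4); (0, 0, 0, 2, 0); (1, 1, 0, 0, 0); (1, 1, 1, 0, 0); (0, 1, 0, 0, 0))


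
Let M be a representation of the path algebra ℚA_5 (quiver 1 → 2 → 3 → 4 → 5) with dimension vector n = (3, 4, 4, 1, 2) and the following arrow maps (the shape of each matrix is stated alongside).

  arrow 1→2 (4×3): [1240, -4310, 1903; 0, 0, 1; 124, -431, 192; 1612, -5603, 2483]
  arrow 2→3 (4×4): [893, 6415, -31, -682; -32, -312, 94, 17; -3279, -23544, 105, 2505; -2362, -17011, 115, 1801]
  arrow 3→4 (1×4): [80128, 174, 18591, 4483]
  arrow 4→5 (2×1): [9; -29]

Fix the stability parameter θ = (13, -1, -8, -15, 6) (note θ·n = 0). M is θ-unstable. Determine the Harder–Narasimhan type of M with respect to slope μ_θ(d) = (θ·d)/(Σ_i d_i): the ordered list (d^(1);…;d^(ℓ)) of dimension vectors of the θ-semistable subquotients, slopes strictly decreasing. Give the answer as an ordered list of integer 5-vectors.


Via rank(M_{q-1}∘⋯∘M_p): M ≅ I[1,1], I[1,3], I[1,5], I[2,3]^2, I[5,5].
μ_θ-semistable layers: μ^(1)=13; μ^(2)=6; μ^(3)=4/3; μ^(4)=-11/4; μ^(5)=-9/2

((1, 0, 0, 0, 0); (0, 0, 0, 0, 2); (1, 1, 1, 0, 0); (1, 1, 1, 1, 0); (0, 2, 2, 0, 0))


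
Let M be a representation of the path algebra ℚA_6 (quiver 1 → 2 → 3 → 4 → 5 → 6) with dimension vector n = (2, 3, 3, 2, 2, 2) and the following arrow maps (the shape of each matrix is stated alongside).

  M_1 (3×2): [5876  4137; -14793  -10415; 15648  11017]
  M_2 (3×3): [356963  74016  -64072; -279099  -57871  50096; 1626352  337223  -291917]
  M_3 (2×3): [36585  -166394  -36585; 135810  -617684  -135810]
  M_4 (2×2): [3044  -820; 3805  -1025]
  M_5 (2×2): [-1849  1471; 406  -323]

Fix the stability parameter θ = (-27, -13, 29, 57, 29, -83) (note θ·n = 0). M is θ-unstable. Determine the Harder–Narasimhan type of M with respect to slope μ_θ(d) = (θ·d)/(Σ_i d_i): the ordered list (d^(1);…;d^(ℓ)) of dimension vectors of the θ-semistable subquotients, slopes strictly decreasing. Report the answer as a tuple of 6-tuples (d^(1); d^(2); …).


Barcode: M ≅ I[1,3], I[1,6], I[2,3], I[4,4], I[5,6]. HN layers by μ_θ (5 steps, strictly decreasing):
  μ^(1)=57; μ^(2)=29; μ^(3)=8; μ^(4)=-13; μ^(5)=-27

((0, 0, 0, 1, 0, 0); (0, 0, 2, 0, 0, 0); (0, 0, 1, 1, 1, 1); (0, 3, 0, 0, 0, 0); (2, 0, 0, 0, 1, 1))


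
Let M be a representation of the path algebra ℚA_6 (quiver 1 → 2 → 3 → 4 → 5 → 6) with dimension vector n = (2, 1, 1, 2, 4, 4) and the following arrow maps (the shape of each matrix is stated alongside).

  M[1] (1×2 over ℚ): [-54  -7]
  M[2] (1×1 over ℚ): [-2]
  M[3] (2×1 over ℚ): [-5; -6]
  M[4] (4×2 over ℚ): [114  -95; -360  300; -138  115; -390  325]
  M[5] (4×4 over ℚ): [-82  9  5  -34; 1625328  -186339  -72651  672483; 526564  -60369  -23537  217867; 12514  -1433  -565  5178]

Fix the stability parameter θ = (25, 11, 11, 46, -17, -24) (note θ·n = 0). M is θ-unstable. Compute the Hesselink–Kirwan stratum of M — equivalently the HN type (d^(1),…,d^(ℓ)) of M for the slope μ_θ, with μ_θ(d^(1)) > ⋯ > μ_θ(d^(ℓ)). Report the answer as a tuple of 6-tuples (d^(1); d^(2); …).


Interval decomposition of M: I[1,1], I[1,4], I[4,6], I[5,5]^2, I[5,6], I[6,6]^2.
HN type (ℓ=7): μ^(1)=46; μ^(2)=25; μ^(3)=47/3; μ^(4)=5/3; μ^(5)=-17; μ^(6)=-41/2; μ^(7)=-24

((0, 0, 0, 1, 0, 0); (1, 0, 0, 0, 0, 0); (1, 1, 1, 0, 0, 0); (0, 0, 0, 1, 1, 1); (0, 0, 0, 0, 2, 0); (0, 0, 0, 0, 1, 1); (0, 0, 0, 0, 0, 2))


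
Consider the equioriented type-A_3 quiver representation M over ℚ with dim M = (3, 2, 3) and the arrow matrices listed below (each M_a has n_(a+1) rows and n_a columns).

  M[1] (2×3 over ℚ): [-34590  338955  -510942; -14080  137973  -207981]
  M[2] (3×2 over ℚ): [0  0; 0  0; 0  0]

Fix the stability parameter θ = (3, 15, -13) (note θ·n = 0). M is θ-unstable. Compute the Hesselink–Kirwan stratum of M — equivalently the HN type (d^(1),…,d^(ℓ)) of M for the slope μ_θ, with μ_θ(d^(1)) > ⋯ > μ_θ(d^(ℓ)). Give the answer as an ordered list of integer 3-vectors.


Interval decomposition of M: I[1,1], I[1,2]^2, I[3,3]^3.
HN type (ℓ=3): μ^(1)=15; μ^(2)=3; μ^(3)=-13

((0, 2, 0); (3, 0, 0); (0, 0, 3))


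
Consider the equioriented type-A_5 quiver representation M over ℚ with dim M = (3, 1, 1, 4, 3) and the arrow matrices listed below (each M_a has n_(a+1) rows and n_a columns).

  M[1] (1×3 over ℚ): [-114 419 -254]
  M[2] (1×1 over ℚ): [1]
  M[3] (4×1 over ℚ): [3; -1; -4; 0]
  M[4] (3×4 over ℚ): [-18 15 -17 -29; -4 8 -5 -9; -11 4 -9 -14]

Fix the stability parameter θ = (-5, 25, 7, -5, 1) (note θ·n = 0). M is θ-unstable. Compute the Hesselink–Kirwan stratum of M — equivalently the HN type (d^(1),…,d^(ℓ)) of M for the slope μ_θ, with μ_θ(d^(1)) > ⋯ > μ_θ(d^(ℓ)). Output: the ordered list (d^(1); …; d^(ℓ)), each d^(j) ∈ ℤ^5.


Via rank(M_{q-1}∘⋯∘M_p): M ≅ I[1,1]^2, I[1,5], I[4,4], I[4,5]^2.
μ_θ-semistable layers: μ^(1)=7; μ^(2)=1; μ^(3)=-5

((0, 1, 1, 1, 1); (0, 0, 0, 0, 2); (3, 0, 0, 3, 0))


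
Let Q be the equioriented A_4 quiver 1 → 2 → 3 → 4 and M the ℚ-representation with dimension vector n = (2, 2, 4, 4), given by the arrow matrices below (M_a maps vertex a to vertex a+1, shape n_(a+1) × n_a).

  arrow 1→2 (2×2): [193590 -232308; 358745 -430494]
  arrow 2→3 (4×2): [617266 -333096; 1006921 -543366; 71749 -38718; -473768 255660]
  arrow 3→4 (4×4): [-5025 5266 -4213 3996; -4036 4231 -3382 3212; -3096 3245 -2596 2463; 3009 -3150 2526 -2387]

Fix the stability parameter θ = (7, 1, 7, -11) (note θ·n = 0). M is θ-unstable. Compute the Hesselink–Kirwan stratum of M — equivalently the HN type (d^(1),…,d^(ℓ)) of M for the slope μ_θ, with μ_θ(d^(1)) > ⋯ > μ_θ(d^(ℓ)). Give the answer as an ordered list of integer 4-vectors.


Barcode: M ≅ I[1,1], I[1,4], I[2,4], I[3,4]^2. HN layers by μ_θ (4 steps, strictly decreasing):
  μ^(1)=7; μ^(2)=1; μ^(3)=-1; μ^(4)=-2

((1, 0, 0, 0); (1, 1, 1, 1); (0, 1, 1, 1); (0, 0, 2, 2))


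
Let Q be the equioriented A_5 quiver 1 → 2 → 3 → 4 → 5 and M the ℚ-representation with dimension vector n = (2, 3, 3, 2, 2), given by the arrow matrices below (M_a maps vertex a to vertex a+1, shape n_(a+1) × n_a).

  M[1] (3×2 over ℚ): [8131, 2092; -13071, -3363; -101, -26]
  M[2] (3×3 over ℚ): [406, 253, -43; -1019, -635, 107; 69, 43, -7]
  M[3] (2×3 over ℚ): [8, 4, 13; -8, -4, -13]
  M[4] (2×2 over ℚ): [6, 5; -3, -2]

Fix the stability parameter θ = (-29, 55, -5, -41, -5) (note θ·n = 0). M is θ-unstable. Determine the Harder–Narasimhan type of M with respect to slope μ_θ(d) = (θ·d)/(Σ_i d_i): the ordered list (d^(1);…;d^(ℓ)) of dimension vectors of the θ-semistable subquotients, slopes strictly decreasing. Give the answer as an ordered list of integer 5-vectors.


Interval decomposition of M: I[1,3], I[1,5], I[2,2], I[3,3], I[4,5].
HN type (ℓ=6): μ^(1)=55; μ^(2)=25; μ^(3)=1; μ^(4)=-5; μ^(5)=-29; μ^(6)=-41

((0, 1, 0, 0, 0); (0, 1, 1, 0, 0); (0, 1, 1, 1, 1); (0, 0, 1, 0, 1); (2, 0, 0, 0, 0); (0, 0, 0, 1, 0))


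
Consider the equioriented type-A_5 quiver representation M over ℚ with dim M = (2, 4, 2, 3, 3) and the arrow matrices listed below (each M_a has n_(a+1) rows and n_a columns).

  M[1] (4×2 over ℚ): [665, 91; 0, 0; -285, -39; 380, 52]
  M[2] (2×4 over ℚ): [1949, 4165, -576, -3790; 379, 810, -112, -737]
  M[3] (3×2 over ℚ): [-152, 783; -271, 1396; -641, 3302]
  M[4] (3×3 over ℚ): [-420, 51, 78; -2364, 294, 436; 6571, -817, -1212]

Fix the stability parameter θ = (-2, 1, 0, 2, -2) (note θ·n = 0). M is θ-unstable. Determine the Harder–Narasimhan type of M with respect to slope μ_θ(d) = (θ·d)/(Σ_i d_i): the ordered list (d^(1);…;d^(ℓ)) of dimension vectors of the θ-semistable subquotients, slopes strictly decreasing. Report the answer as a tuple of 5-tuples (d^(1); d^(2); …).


Via rank(M_{q-1}∘⋯∘M_p): M ≅ I[1,1], I[1,5], I[2,2]^2, I[2,5], I[4,4], I[5,5].
μ_θ-semistable layers: μ^(1)=2; μ^(2)=1; μ^(3)=1/4; μ^(4)=-2

((0, 0, 0, 1, 0); (0, 2, 0, 0, 0); (0, 2, 2, 2, 2); (2, 0, 0, 0, 1))


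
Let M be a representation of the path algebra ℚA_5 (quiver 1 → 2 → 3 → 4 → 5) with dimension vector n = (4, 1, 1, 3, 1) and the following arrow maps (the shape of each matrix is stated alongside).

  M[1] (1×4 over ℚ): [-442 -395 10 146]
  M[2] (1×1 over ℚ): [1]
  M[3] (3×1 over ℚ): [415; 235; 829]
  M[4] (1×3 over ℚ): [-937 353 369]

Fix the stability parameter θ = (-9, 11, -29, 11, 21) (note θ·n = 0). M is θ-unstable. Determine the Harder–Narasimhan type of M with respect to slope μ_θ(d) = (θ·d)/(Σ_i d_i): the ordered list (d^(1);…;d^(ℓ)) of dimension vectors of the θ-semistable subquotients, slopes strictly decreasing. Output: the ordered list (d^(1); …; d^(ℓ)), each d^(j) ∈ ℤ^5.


Barcode: M ≅ I[1,1]^3, I[1,5], I[4,4]^2. HN layers by μ_θ (3 steps, strictly decreasing):
  μ^(1)=21; μ^(2)=11; μ^(3)=-9

((0, 0, 0, 0, 1); (0, 0, 0, 3, 0); (4, 1, 1, 0, 0))


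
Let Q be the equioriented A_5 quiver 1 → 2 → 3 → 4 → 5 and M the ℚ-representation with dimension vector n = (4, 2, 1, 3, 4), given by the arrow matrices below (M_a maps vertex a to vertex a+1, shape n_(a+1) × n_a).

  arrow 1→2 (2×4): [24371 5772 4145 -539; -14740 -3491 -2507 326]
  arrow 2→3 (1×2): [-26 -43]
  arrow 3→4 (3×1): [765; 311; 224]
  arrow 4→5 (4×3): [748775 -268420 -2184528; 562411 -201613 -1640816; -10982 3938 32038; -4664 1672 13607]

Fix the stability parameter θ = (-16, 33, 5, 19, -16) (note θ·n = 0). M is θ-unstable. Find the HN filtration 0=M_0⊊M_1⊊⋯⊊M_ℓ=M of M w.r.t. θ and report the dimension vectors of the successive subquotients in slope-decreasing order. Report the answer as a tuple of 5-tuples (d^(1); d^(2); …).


Interval decomposition of M: I[1,1]^2, I[1,2], I[1,5], I[4,5]^2, I[5,5].
HN type (ℓ=4): μ^(1)=33; μ^(2)=41/4; μ^(3)=3/2; μ^(4)=-16

((0, 1, 0, 0, 0); (0, 1, 1, 1, 1); (0, 0, 0, 2, 2); (4, 0, 0, 0, 1))


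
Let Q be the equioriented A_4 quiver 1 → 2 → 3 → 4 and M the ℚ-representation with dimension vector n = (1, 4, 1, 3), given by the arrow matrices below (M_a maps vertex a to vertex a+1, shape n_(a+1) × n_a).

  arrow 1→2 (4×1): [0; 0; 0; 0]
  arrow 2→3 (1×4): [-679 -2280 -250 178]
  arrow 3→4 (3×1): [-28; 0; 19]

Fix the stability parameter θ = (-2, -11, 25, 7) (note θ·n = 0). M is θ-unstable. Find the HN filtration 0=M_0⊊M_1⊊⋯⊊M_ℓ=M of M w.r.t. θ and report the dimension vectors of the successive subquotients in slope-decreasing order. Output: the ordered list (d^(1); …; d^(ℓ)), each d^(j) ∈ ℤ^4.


Interval decomposition of M: I[1,1], I[2,2]^3, I[2,4], I[4,4]^2.
HN type (ℓ=4): μ^(1)=16; μ^(2)=7; μ^(3)=-2; μ^(4)=-11

((0, 0, 1, 1); (0, 0, 0, 2); (1, 0, 0, 0); (0, 4, 0, 0))


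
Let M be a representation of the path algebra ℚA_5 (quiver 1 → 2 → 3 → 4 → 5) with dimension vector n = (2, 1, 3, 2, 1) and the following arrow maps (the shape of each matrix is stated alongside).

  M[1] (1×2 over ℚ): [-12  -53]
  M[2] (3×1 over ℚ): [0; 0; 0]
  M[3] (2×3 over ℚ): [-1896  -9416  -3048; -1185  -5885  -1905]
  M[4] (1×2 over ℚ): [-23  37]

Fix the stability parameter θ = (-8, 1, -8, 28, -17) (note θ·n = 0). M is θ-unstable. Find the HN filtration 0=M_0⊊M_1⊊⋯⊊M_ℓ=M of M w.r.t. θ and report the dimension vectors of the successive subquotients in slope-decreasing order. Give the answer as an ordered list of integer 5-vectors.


Interval decomposition of M: I[1,1], I[1,2], I[3,3]^2, I[3,5], I[4,4].
HN type (ℓ=4): μ^(1)=28; μ^(2)=11/2; μ^(3)=1; μ^(4)=-8

((0, 0, 0, 1, 0); (0, 0, 0, 1, 1); (0, 1, 0, 0, 0); (2, 0, 3, 0, 0))


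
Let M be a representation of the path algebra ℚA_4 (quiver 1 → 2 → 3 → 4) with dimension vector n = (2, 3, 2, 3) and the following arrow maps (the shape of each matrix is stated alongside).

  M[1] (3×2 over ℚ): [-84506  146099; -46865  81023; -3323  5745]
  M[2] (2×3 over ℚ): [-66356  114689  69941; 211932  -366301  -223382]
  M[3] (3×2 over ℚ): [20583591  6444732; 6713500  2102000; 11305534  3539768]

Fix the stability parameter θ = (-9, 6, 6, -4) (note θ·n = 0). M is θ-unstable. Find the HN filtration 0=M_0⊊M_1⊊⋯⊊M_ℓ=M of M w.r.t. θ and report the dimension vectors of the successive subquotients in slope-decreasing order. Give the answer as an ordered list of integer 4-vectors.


Barcode: M ≅ I[1,3], I[1,4], I[2,2], I[4,4]^2. HN layers by μ_θ (4 steps, strictly decreasing):
  μ^(1)=6; μ^(2)=8/3; μ^(3)=-4; μ^(4)=-9

((0, 2, 1, 0); (0, 1, 1, 1); (0, 0, 0, 2); (2, 0, 0, 0))


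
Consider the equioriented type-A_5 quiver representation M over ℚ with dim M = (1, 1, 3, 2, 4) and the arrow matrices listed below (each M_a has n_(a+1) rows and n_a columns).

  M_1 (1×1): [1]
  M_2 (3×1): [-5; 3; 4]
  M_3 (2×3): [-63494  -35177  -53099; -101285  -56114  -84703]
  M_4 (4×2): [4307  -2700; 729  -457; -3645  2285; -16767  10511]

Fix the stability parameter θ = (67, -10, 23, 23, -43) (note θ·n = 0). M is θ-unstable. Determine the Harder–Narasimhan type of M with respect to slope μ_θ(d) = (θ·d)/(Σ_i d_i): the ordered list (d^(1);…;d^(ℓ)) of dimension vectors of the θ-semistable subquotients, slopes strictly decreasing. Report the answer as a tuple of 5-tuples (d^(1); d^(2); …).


Barcode: M ≅ I[1,5], I[3,3], I[3,5], I[5,5]^2. HN layers by μ_θ (4 steps, strictly decreasing):
  μ^(1)=23; μ^(2)=12; μ^(3)=1; μ^(4)=-43

((0, 0, 1, 0, 0); (1, 1, 1, 1, 1); (0, 0, 1, 1, 1); (0, 0, 0, 0, 2))


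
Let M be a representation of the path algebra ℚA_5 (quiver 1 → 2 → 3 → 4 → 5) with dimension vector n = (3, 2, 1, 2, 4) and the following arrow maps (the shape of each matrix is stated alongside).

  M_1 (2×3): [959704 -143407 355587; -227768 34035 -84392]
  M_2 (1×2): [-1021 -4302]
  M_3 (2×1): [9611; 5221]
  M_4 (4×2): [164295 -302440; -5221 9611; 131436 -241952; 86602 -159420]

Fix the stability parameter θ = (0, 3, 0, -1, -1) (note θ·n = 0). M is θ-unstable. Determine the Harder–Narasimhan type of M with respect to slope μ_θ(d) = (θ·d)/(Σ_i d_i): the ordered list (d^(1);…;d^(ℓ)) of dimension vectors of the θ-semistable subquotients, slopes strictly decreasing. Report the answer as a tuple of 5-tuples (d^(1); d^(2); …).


Barcode: M ≅ I[1,1], I[1,2], I[1,5], I[4,5], I[5,5]^2. HN layers by μ_θ (4 steps, strictly decreasing):
  μ^(1)=3; μ^(2)=1/4; μ^(3)=0; μ^(4)=-1

((0, 1, 0, 0, 0); (0, 1, 1, 1, 1); (3, 0, 0, 0, 0); (0, 0, 0, 1, 3))


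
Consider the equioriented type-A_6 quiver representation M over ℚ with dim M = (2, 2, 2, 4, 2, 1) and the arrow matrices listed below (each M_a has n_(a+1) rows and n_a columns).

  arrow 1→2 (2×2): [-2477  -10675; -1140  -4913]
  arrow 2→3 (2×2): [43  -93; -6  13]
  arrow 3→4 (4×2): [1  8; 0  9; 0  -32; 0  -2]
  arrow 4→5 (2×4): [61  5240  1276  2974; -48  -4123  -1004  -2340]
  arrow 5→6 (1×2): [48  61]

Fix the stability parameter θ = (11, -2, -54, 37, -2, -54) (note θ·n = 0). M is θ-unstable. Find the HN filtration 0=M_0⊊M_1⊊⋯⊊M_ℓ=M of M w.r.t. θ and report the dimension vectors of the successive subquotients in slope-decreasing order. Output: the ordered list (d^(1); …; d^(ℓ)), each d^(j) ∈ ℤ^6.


Barcode: M ≅ I[1,5], I[1,6], I[4,4]^2. HN layers by μ_θ (4 steps, strictly decreasing):
  μ^(1)=37; μ^(2)=35/2; μ^(3)=-19/3; μ^(4)=-15

((0, 0, 0, 2, 0, 0); (0, 0, 0, 1, 1, 0); (0, 0, 0, 1, 1, 1); (2, 2, 2, 0, 0, 0))


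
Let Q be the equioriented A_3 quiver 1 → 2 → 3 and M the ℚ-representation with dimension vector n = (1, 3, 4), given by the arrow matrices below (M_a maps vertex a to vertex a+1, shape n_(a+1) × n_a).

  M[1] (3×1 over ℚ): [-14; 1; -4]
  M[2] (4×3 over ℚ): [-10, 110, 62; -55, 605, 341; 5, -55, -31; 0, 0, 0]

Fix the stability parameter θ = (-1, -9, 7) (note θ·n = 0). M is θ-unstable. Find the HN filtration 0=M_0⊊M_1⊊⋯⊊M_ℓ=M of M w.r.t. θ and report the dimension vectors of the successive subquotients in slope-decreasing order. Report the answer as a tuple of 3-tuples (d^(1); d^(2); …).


Interval decomposition of M: I[1,3], I[2,2]^2, I[3,3]^3.
HN type (ℓ=3): μ^(1)=7; μ^(2)=-5; μ^(3)=-9

((0, 0, 4); (1, 1, 0); (0, 2, 0))


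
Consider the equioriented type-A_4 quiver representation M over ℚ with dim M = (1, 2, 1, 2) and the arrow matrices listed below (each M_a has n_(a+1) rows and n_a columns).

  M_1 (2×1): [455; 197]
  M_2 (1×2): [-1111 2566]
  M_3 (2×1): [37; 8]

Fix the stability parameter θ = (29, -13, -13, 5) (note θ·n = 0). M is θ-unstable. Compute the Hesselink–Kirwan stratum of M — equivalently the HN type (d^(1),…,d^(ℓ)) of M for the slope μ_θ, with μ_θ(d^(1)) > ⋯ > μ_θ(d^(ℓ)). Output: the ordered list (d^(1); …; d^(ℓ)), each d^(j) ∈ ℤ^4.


Interval decomposition of M: I[1,4], I[2,2], I[4,4].
HN type (ℓ=3): μ^(1)=5; μ^(2)=1; μ^(3)=-13

((0, 0, 0, 2); (1, 1, 1, 0); (0, 1, 0, 0))


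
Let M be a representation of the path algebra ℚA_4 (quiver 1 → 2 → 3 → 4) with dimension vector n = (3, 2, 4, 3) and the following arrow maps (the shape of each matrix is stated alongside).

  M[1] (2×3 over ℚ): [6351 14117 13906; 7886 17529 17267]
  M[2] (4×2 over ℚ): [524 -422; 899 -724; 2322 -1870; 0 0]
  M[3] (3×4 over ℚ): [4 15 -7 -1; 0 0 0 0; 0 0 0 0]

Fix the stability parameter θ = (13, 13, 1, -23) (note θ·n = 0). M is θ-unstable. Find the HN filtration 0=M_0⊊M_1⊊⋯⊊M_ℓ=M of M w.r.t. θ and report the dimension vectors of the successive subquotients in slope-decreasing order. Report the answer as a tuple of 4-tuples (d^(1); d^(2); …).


Barcode: M ≅ I[1,1], I[1,3], I[1,4], I[3,3]^2, I[4,4]^2. HN layers by μ_θ (4 steps, strictly decreasing):
  μ^(1)=13; μ^(2)=9; μ^(3)=1; μ^(4)=-23

((1, 0, 0, 0); (1, 1, 1, 0); (1, 1, 3, 1); (0, 0, 0, 2))


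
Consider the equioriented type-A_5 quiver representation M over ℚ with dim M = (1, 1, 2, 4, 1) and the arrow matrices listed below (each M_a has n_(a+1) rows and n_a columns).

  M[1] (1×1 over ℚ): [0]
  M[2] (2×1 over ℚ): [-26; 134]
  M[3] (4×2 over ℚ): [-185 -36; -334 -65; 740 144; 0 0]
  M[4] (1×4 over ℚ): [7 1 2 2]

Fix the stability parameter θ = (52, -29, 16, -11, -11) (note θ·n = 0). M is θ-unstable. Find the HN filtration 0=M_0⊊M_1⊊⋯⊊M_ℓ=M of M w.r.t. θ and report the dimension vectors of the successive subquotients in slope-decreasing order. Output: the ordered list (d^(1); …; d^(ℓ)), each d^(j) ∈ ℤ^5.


Interval decomposition of M: I[1,1], I[2,5], I[3,4], I[4,4]^2.
HN type (ℓ=5): μ^(1)=52; μ^(2)=5/2; μ^(3)=-2; μ^(4)=-11; μ^(5)=-29

((1, 0, 0, 0, 0); (0, 0, 1, 1, 0); (0, 0, 1, 1, 1); (0, 0, 0, 2, 0); (0, 1, 0, 0, 0))


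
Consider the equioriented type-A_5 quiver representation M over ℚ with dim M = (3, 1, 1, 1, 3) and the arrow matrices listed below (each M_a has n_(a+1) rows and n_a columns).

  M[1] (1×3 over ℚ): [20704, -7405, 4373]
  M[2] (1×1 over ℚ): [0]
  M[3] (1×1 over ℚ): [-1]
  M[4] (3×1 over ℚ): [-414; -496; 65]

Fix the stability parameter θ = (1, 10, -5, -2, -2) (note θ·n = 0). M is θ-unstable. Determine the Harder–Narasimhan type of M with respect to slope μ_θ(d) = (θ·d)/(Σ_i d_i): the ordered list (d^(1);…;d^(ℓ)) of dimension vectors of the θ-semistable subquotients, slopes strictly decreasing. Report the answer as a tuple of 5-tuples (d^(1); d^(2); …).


Barcode: M ≅ I[1,1]^2, I[1,2], I[3,5], I[5,5]^2. HN layers by μ_θ (4 steps, strictly decreasing):
  μ^(1)=10; μ^(2)=1; μ^(3)=-2; μ^(4)=-5

((0, 1, 0, 0, 0); (3, 0, 0, 0, 0); (0, 0, 0, 1, 3); (0, 0, 1, 0, 0))


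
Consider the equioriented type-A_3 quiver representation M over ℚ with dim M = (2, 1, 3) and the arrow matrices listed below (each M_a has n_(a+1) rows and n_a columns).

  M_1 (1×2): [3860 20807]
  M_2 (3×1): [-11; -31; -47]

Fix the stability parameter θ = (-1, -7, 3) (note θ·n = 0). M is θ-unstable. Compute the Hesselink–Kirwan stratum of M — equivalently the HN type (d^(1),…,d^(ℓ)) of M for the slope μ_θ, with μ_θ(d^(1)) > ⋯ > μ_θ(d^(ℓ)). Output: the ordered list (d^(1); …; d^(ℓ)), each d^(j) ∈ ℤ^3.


Interval decomposition of M: I[1,1], I[1,3], I[3,3]^2.
HN type (ℓ=3): μ^(1)=3; μ^(2)=-1; μ^(3)=-4

((0, 0, 3); (1, 0, 0); (1, 1, 0))


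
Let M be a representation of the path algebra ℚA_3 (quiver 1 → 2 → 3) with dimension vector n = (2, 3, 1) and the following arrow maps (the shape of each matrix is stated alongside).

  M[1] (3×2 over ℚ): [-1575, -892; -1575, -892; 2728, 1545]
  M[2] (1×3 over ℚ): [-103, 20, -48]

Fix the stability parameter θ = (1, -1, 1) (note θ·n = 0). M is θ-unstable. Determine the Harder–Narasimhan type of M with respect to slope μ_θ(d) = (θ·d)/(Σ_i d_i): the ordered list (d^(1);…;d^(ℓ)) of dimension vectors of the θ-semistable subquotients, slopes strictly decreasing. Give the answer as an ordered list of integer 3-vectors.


Barcode: M ≅ I[1,2], I[1,3], I[2,2]. HN layers by μ_θ (3 steps, strictly decreasing):
  μ^(1)=1; μ^(2)=0; μ^(3)=-1

((0, 0, 1); (2, 2, 0); (0, 1, 0))


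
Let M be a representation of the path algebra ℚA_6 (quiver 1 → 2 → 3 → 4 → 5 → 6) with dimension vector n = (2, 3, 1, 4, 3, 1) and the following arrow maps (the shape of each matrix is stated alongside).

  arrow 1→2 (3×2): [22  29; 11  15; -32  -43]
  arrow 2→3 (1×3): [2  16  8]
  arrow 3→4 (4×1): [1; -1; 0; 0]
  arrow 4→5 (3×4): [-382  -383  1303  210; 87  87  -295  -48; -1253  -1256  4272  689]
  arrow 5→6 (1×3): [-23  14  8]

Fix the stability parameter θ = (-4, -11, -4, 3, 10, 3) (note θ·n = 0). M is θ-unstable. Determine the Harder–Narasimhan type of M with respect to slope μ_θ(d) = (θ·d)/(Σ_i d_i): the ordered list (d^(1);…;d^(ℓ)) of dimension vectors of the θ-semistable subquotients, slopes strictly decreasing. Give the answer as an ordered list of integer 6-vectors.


Barcode: M ≅ I[1,2], I[1,6], I[2,2], I[4,4], I[4,5]^2. HN layers by μ_θ (6 steps, strictly decreasing):
  μ^(1)=10; μ^(2)=13/2; μ^(3)=3; μ^(4)=-4; μ^(5)=-15/2; μ^(6)=-11

((0, 0, 0, 0, 2, 0); (0, 0, 0, 0, 1, 1); (0, 0, 0, 4, 0, 0); (0, 0, 1, 0, 0, 0); (2, 2, 0, 0, 0, 0); (0, 1, 0, 0, 0, 0))


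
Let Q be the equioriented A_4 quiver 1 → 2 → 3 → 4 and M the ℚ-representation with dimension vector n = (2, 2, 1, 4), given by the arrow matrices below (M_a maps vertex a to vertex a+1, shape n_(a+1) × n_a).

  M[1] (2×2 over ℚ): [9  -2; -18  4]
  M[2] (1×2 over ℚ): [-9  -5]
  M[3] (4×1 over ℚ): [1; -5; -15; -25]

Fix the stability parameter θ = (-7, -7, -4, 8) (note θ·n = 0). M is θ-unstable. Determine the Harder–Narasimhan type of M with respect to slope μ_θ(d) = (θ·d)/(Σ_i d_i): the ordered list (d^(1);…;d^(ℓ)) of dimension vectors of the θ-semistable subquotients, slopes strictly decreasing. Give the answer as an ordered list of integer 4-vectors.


Barcode: M ≅ I[1,1], I[1,4], I[2,2], I[4,4]^3. HN layers by μ_θ (3 steps, strictly decreasing):
  μ^(1)=8; μ^(2)=-4; μ^(3)=-7

((0, 0, 0, 4); (0, 0, 1, 0); (2, 2, 0, 0))


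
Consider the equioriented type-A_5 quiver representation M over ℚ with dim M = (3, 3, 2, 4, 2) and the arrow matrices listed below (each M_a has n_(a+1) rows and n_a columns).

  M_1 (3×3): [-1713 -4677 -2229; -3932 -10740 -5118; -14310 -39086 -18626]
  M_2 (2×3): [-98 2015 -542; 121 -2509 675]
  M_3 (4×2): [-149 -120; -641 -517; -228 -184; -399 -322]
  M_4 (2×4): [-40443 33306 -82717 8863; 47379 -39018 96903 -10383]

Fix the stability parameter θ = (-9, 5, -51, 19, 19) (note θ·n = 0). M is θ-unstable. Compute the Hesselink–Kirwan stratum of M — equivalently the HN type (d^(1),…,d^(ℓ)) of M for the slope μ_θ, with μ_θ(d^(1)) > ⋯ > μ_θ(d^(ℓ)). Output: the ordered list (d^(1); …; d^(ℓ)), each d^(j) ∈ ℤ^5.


Via rank(M_{q-1}∘⋯∘M_p): M ≅ I[1,1], I[1,4]^2, I[2,2], I[4,5]^2.
μ_θ-semistable layers: μ^(1)=19; μ^(2)=5; μ^(3)=-9; μ^(4)=-55/3

((0, 0, 0, 4, 2); (0, 1, 0, 0, 0); (1, 0, 0, 0, 0); (2, 2, 2, 0, 0))


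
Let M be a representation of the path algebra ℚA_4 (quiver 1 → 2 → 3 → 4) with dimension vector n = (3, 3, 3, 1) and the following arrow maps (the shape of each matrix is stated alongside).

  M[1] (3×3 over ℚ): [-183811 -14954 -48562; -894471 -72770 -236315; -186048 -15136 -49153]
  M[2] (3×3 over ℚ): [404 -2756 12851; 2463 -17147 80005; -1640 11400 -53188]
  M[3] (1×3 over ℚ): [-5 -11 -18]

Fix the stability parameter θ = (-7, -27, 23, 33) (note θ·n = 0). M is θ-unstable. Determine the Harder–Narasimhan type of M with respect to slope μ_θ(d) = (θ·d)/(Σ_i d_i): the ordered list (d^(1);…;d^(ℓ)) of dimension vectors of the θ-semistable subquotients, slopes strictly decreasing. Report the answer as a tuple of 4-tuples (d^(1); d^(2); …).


Via rank(M_{q-1}∘⋯∘M_p): M ≅ I[1,1], I[1,2], I[1,4], I[2,3], I[3,3].
μ_θ-semistable layers: μ^(1)=33; μ^(2)=23; μ^(3)=-7; μ^(4)=-17; μ^(5)=-27

((0, 0, 0, 1); (0, 0, 3, 0); (1, 0, 0, 0); (2, 2, 0, 0); (0, 1, 0, 0))


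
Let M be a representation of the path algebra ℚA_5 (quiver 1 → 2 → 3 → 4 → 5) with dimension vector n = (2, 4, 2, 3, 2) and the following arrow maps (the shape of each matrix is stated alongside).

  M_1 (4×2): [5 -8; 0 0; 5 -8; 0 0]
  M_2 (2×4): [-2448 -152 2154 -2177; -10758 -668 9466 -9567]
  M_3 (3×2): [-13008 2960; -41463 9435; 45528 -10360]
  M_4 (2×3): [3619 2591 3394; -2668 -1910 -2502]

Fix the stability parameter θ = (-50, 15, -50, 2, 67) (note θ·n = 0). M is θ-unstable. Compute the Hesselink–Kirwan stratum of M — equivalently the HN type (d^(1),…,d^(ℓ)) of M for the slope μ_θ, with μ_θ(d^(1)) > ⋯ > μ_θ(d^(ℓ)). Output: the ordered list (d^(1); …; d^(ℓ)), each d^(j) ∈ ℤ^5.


Interval decomposition of M: I[1,1], I[1,5], I[2,2]^2, I[2,3], I[4,4], I[4,5].
HN type (ℓ=5): μ^(1)=67; μ^(2)=15; μ^(3)=2; μ^(4)=-35/2; μ^(5)=-50

((0, 0, 0, 0, 2); (0, 2, 0, 0, 0); (0, 0, 0, 3, 0); (0, 2, 2, 0, 0); (2, 0, 0, 0, 0))


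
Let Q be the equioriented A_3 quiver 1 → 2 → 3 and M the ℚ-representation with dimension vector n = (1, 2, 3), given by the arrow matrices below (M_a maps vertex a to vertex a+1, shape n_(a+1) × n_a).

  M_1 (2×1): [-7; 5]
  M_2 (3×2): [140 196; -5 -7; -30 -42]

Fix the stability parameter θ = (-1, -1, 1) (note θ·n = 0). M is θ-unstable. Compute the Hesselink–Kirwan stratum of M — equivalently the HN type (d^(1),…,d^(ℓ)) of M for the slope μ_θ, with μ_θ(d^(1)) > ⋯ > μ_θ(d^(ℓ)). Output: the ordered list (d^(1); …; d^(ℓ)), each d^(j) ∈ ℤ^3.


Barcode: M ≅ I[1,2], I[2,3], I[3,3]^2. HN layers by μ_θ (2 steps, strictly decreasing):
  μ^(1)=1; μ^(2)=-1

((0, 0, 3); (1, 2, 0))


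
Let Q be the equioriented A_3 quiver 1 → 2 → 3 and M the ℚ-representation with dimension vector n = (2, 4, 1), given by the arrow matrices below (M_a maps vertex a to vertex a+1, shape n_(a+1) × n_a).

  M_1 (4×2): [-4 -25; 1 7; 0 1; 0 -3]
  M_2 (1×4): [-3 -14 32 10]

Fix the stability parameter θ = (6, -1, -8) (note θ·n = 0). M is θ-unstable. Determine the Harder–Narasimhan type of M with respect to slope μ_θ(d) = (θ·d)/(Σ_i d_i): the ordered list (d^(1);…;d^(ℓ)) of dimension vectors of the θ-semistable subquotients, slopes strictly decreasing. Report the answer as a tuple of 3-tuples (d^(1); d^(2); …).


Interval decomposition of M: I[1,2], I[1,3], I[2,2]^2.
HN type (ℓ=2): μ^(1)=5/2; μ^(2)=-1

((1, 1, 0); (1, 3, 1))


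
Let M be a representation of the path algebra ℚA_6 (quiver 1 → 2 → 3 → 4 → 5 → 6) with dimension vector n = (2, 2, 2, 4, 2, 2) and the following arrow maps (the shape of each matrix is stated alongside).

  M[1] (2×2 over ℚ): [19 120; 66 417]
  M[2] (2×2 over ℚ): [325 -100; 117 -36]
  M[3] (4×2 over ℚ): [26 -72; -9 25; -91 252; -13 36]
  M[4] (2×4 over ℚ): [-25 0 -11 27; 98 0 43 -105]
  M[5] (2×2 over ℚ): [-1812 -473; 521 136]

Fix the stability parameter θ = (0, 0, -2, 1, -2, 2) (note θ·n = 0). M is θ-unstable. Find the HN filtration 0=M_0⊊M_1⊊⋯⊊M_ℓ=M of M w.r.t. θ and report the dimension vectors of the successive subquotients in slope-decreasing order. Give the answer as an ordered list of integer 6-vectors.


Interval decomposition of M: I[1,2], I[1,4], I[3,4], I[4,6]^2.
HN type (ℓ=6): μ^(1)=2; μ^(2)=1; μ^(3)=0; μ^(4)=-1/2; μ^(5)=-2/3; μ^(6)=-2

((0, 0, 0, 0, 0, 2); (0, 0, 0, 2, 0, 0); (1, 1, 0, 0, 0, 0); (0, 0, 0, 2, 2, 0); (1, 1, 1, 0, 0, 0); (0, 0, 1, 0, 0, 0))


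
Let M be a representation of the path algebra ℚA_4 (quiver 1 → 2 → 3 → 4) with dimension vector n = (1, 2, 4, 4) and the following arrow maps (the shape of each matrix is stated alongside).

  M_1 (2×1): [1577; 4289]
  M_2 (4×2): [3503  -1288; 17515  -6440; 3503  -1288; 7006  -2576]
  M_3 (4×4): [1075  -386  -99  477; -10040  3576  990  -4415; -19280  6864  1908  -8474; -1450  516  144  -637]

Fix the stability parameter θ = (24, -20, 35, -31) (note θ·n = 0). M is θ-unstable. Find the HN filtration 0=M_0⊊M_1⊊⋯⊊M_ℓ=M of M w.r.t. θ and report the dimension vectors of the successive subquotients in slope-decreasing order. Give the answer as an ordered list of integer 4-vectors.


Barcode: M ≅ I[1,3], I[2,2], I[3,3], I[3,4]^2, I[4,4]^2. HN layers by μ_θ (4 steps, strictly decreasing):
  μ^(1)=35; μ^(2)=2; μ^(3)=-20; μ^(4)=-31

((0, 0, 2, 0); (1, 1, 2, 2); (0, 1, 0, 0); (0, 0, 0, 2))


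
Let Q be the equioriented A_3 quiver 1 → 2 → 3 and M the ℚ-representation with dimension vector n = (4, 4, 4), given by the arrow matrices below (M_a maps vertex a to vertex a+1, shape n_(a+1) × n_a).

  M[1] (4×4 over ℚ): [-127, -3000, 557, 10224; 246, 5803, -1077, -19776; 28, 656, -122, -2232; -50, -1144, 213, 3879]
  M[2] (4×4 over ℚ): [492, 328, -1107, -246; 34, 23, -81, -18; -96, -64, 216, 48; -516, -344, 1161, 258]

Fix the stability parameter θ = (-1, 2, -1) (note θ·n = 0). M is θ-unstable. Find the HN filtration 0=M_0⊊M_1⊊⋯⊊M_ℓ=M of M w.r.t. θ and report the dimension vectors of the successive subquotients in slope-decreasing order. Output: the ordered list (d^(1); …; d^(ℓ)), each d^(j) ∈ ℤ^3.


Interval decomposition of M: I[1,2]^2, I[1,3]^2, I[3,3]^2.
HN type (ℓ=3): μ^(1)=2; μ^(2)=1/2; μ^(3)=-1

((0, 2, 0); (0, 2, 2); (4, 0, 2))


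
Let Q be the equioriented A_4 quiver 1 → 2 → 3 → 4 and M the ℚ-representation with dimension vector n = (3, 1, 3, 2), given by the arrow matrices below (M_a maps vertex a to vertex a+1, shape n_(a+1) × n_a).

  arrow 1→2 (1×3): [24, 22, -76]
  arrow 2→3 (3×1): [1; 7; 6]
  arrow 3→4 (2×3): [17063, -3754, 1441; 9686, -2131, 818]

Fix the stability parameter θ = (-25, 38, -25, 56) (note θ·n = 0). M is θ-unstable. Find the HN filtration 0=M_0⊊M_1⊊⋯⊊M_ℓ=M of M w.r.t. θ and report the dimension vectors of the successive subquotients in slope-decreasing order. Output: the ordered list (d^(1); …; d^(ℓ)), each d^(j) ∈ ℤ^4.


Interval decomposition of M: I[1,1]^2, I[1,4], I[3,3], I[3,4].
HN type (ℓ=3): μ^(1)=56; μ^(2)=13/2; μ^(3)=-25

((0, 0, 0, 2); (0, 1, 1, 0); (3, 0, 2, 0))


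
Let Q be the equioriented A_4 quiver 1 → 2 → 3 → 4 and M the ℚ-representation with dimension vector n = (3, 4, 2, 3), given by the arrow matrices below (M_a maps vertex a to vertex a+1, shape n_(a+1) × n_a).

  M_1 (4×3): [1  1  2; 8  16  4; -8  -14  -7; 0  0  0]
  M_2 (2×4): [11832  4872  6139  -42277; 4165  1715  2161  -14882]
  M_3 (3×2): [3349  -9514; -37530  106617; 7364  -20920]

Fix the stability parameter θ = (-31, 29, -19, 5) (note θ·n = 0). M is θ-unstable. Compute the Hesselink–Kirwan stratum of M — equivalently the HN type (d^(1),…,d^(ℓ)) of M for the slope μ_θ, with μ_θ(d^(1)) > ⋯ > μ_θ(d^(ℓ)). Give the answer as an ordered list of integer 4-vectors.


Interval decomposition of M: I[1,1], I[1,4]^2, I[2,2]^2, I[4,4].
HN type (ℓ=3): μ^(1)=29; μ^(2)=5; μ^(3)=-31

((0, 2, 0, 0); (0, 2, 2, 3); (3, 0, 0, 0))


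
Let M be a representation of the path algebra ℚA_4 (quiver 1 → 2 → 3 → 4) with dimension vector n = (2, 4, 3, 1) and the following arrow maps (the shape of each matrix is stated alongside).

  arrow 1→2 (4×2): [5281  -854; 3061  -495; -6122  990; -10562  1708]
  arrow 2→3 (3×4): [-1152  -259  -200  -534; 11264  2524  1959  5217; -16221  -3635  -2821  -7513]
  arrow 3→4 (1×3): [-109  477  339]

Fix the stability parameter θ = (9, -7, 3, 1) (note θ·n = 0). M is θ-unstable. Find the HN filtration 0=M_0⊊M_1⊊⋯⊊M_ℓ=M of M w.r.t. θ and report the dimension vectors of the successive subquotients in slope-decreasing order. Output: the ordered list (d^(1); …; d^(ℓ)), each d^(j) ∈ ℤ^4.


Via rank(M_{q-1}∘⋯∘M_p): M ≅ I[1,3], I[1,4], I[2,2], I[2,3].
μ_θ-semistable layers: μ^(1)=3; μ^(2)=2; μ^(3)=1; μ^(4)=-7

((0, 0, 2, 0); (0, 0, 1, 1); (2, 2, 0, 0); (0, 2, 0, 0))


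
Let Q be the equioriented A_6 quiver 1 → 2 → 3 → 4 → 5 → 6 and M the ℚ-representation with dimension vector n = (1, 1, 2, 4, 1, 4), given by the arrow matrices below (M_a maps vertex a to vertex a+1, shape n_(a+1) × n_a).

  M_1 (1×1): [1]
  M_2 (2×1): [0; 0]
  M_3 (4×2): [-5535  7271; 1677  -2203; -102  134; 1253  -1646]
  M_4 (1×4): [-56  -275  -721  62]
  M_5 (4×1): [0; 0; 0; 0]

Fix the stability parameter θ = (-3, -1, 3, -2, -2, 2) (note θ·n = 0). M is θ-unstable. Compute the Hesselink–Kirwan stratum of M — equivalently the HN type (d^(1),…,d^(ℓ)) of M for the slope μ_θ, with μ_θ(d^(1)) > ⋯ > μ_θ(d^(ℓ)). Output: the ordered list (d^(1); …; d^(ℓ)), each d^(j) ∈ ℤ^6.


Barcode: M ≅ I[1,2], I[3,4], I[3,5], I[4,4]^2, I[6,6]^4. HN layers by μ_θ (6 steps, strictly decreasing):
  μ^(1)=2; μ^(2)=1/2; μ^(3)=-1/3; μ^(4)=-1; μ^(5)=-2; μ^(6)=-3

((0, 0, 0, 0, 0, 4); (0, 0, 1, 1, 0, 0); (0, 0, 1, 1, 1, 0); (0, 1, 0, 0, 0, 0); (0, 0, 0, 2, 0, 0); (1, 0, 0, 0, 0, 0))


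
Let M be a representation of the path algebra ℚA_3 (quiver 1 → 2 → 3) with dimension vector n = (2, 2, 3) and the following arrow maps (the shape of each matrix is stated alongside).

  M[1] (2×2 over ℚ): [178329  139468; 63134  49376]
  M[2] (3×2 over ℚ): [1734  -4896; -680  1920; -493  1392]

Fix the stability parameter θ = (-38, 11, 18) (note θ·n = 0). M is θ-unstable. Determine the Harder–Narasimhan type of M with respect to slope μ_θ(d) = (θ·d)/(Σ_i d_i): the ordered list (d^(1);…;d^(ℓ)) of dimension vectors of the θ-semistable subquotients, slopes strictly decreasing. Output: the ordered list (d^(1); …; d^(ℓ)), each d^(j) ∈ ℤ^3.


Via rank(M_{q-1}∘⋯∘M_p): M ≅ I[1,2], I[1,3], I[3,3]^2.
μ_θ-semistable layers: μ^(1)=18; μ^(2)=11; μ^(3)=-38

((0, 0, 3); (0, 2, 0); (2, 0, 0))


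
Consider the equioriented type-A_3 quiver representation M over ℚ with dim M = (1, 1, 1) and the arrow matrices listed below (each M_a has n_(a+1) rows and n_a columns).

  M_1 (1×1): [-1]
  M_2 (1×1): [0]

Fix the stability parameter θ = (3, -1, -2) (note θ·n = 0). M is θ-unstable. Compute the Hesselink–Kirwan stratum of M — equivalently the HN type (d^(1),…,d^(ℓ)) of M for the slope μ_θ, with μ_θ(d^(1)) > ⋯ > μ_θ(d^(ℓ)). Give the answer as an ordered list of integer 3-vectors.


Via rank(M_{q-1}∘⋯∘M_p): M ≅ I[1,2], I[3,3].
μ_θ-semistable layers: μ^(1)=1; μ^(2)=-2

((1, 1, 0); (0, 0, 1))


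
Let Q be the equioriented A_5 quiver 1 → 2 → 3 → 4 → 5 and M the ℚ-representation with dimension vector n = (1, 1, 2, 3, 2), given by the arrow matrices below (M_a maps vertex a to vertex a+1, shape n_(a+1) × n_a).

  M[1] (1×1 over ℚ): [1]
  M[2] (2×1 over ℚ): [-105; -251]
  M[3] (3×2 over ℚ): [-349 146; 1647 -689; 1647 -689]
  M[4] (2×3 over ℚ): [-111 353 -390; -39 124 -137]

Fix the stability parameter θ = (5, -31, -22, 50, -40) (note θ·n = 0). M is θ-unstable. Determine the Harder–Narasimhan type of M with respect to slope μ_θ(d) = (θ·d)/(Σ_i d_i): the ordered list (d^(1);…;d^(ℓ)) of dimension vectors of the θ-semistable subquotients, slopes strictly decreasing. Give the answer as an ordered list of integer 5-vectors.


Barcode: M ≅ I[1,5], I[3,4], I[4,5]. HN layers by μ_θ (4 steps, strictly decreasing):
  μ^(1)=50; μ^(2)=5; μ^(3)=-16; μ^(4)=-22

((0, 0, 0, 1, 0); (0, 0, 0, 2, 2); (1, 1, 1, 0, 0); (0, 0, 1, 0, 0))


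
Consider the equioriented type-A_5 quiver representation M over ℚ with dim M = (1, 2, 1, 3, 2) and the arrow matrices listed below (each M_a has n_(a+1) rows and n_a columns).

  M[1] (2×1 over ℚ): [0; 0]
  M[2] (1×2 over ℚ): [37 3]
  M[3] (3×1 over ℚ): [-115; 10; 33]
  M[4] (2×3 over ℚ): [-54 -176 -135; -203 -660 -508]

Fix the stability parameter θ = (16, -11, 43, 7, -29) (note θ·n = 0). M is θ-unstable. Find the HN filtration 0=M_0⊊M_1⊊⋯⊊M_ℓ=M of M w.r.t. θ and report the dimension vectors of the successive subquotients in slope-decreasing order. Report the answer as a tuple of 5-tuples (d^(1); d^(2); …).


Interval decomposition of M: I[1,1], I[2,2], I[2,5], I[4,4], I[4,5].
HN type (ℓ=3): μ^(1)=16; μ^(2)=7; μ^(3)=-11

((1, 0, 0, 0, 0); (0, 0, 1, 2, 1); (0, 2, 0, 1, 1))
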